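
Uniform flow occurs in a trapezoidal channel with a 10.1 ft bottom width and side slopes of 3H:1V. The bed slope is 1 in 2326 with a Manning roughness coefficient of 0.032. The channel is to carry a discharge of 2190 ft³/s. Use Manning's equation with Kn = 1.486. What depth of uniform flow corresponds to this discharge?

Manning's equation rearranged: A R^(2/3) = nQ / (1.486·√S) = 0.032 × 2190 / (1.486 × √0.0004299) = 2274.
Try y = 16 ft: A R^(2/3) = 3827 — too large.
Try y = 9.53 ft: A R^(2/3) = 1112 — too small.
Try y = 12.9 ft: A R^(2/3) = 2274 — close enough.

y_n = 12.9 ft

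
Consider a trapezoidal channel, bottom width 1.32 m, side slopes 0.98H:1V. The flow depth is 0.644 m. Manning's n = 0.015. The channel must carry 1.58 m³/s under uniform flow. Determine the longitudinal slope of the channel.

With bottom width b = 1.32 m and side slope z = 0.98: A = (b + zy)y = (1.32 + 0.98×0.644)×0.644 = 1.257 m²; P = b + 2y√(1+z²) = 1.32 + 2×0.644×1.4 = 3.123 m.
Hydraulic radius R = A/P = 1.257/3.123 = 0.4023 m.
From Manning's equation, S = [nQ / (1 A R^(2/3))]² = [0.015 × 1.58 / (1 × 1.257 × 0.4023^(2/3))]² = 0.0012.

S = 0.0012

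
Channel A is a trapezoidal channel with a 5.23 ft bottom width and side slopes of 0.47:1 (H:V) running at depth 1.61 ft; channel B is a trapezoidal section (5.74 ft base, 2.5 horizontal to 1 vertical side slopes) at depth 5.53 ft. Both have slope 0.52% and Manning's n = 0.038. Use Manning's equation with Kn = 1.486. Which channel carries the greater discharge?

channel B

Channel A: With bottom width b = 5.23 ft and side slope z = 0.47: A = (b + zy)y = (5.23 + 0.47×1.61)×1.61 = 9.639 ft²; P = b + 2y√(1+z²) = 5.23 + 2×1.61×1.105 = 8.788 ft. Hydraulic radius R = A/P = 9.639/8.788 = 1.097 ft. Q_A = (1.486/0.038)·9.639·1.097^(2/3)·√0.0052 = 28.91 ft³/s.
Channel B: With bottom width b = 5.74 ft and side slope z = 2.5: A = (b + zy)y = (5.74 + 2.5×5.53)×5.53 = 108.2 ft²; P = b + 2y√(1+z²) = 5.74 + 2×5.53×2.693 = 35.52 ft. Hydraulic radius R = A/P = 108.2/35.52 = 3.046 ft. Q_B = (1.486/0.038)·108.2·3.046^(2/3)·√0.0052 = 641.1 ft³/s.
Q_A = 28.91 ft³/s vs Q_B = 641.1 ft³/s, so channel B carries more.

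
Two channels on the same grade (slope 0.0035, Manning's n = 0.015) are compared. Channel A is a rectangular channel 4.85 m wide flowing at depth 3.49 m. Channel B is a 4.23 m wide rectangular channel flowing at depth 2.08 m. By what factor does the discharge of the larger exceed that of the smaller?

Channel A: Flow area A = b·y = 4.85 × 3.49 = 16.93 m². Wetted perimeter P = b + 2y = 4.85 + 2×3.49 = 11.83 m. Hydraulic radius R = A/P = 16.93/11.83 = 1.431 m. Q_A = (1/0.015)·16.93·1.431^(2/3)·√0.0035 = 84.77 m³/s.
Channel B: Flow area A = b·y = 4.23 × 2.08 = 8.798 m². Wetted perimeter P = b + 2y = 4.23 + 2×2.08 = 8.39 m. Hydraulic radius R = A/P = 8.798/8.39 = 1.049 m. Q_B = (1/0.015)·8.798·1.049^(2/3)·√0.0035 = 35.82 m³/s.
The larger discharge is 84.77 m³/s and the smaller is 35.82 m³/s; the ratio is 2.37.

2.37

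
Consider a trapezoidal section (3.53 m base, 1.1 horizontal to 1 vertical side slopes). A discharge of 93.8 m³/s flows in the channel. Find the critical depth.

y_c = 3.04 m

At critical depth, Q² T / (g A³) = 1, i.e. A³/T = Q²/g = 93.8²/9.81 = 896.9.
Trying y = 2.39 m: A³/T = 362.9 — too small.
Trying y = 3.04 m: A³/T = 893.1 — matches.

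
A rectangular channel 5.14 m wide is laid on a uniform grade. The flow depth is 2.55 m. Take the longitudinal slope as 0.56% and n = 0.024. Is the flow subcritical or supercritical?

Flow area A = b·y = 5.14 × 2.55 = 13.11 m². Wetted perimeter P = b + 2y = 5.14 + 2×2.55 = 10.24 m.
Hydraulic radius R = A/P = 13.11/10.24 = 1.28 m.
V = (1/n) R^(2/3) √S = (1/0.024) × 1.28^(2/3) × √0.0056 = 3.676 m/s. Hydraulic depth D_h = A/T = 13.11/5.14 = 2.55 m.
Froude number Fr = V/√(g·D_h) = 3.676/√(9.81×2.55) = 0.735, which is less than 1, so the flow is subcritical.

subcritical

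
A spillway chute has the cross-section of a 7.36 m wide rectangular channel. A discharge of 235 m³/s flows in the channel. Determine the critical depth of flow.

y_c = 4.7 m

For a rectangular channel, critical depth y_c = (q²/g)^(1/3) where q = Q/b = 235/7.36 = 31.93 m²/s.
So y_c = (31.93²/9.81)^(1/3) = 4.7 m.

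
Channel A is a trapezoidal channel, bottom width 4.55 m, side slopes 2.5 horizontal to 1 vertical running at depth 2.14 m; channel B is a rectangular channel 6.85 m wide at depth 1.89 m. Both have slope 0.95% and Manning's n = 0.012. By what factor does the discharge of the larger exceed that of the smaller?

Channel A: With bottom width b = 4.55 m and side slope z = 2.5: A = (b + zy)y = (4.55 + 2.5×2.14)×2.14 = 21.19 m²; P = b + 2y√(1+z²) = 4.55 + 2×2.14×2.693 = 16.07 m. Hydraulic radius R = A/P = 21.19/16.07 = 1.318 m. Q_A = (1/0.012)·21.19·1.318^(2/3)·√0.0095 = 206.9 m³/s.
Channel B: Flow area A = b·y = 6.85 × 1.89 = 12.95 m². Wetted perimeter P = b + 2y = 6.85 + 2×1.89 = 10.63 m. Hydraulic radius R = A/P = 12.95/10.63 = 1.218 m. Q_B = (1/0.012)·12.95·1.218^(2/3)·√0.0095 = 119.9 m³/s.
The larger discharge is 206.9 m³/s and the smaller is 119.9 m³/s; the ratio is 1.72.

1.72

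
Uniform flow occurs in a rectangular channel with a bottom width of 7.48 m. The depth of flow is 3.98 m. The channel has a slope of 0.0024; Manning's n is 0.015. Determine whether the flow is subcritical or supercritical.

subcritical

Flow area A = b·y = 7.48 × 3.98 = 29.77 m². Wetted perimeter P = b + 2y = 7.48 + 2×3.98 = 15.44 m.
Hydraulic radius R = A/P = 29.77/15.44 = 1.928 m.
V = (1/n) R^(2/3) √S = (1/0.015) × 1.928^(2/3) × √0.0024 = 5.059 m/s. Hydraulic depth D_h = A/T = 29.77/7.48 = 3.98 m.
Froude number Fr = V/√(g·D_h) = 5.059/√(9.81×3.98) = 0.81, which is less than 1, so the flow is subcritical.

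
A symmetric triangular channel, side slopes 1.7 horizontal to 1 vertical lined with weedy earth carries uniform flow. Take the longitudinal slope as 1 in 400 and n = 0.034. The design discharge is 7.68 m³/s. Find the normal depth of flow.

Manning's equation rearranged: A R^(2/3) = nQ / (1·√S) = 0.034 × 7.68 / (√0.0025) = 5.222.
Try y = 2.23 m: A R^(2/3) = 8.233 — too large.
Try y = 1.67 m: A R^(2/3) = 3.808 — too small.
Try y = 1.88 m: A R^(2/3) = 5.222 — close enough.

y_n = 1.88 m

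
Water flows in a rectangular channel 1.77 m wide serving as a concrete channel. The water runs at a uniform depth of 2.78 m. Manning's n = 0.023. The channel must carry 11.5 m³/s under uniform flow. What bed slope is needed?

S = 0.00492

Flow area A = b·y = 1.77 × 2.78 = 4.921 m². Wetted perimeter P = b + 2y = 1.77 + 2×2.78 = 7.33 m.
Hydraulic radius R = A/P = 4.921/7.33 = 0.6713 m.
From Manning's equation, S = [nQ / (1 A R^(2/3))]² = [0.023 × 11.5 / (1 × 4.921 × 0.6713^(2/3))]² = 0.00492.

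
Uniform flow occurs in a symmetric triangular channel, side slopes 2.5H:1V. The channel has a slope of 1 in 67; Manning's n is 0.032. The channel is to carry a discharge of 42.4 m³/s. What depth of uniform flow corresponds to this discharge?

Manning's equation rearranged: A R^(2/3) = nQ / (1·√S) = 0.032 × 42.4 / (√0.01493) = 11.11.
Try y = 2.62 m: A R^(2/3) = 19.55 — high.
Try y = 1.83 m: A R^(2/3) = 7.51 — low.
Try y = 2.12 m: A R^(2/3) = 11.12 — ≈ 11.11.

y_n = 2.12 m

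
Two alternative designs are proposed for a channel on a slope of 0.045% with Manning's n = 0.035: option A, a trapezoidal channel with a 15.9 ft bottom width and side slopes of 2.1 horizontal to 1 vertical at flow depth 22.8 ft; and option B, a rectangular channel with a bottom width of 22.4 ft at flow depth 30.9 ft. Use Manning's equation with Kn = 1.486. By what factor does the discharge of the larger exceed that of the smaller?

2.69

Channel A: With bottom width b = 15.9 ft and side slope z = 2.1: A = (b + zy)y = (15.9 + 2.1×22.8)×22.8 = 1454 ft²; P = b + 2y√(1+z²) = 15.9 + 2×22.8×2.326 = 122 ft. Hydraulic radius R = A/P = 1454/122 = 11.92 ft. Q_A = (1.486/0.035)·1454·11.92^(2/3)·√0.00045 = 6836 ft³/s.
Channel B: Flow area A = b·y = 22.4 × 30.9 = 692.2 ft². Wetted perimeter P = b + 2y = 22.4 + 2×30.9 = 84.2 ft. Hydraulic radius R = A/P = 692.2/84.2 = 8.22 ft. Q_B = (1.486/0.035)·692.2·8.22^(2/3)·√0.00045 = 2539 ft³/s.
The larger discharge is 6836 ft³/s and the smaller is 2539 ft³/s; the ratio is 2.69.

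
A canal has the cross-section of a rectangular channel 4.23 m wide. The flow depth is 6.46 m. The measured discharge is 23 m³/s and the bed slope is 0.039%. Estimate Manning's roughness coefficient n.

Flow area A = b·y = 4.23 × 6.46 = 27.33 m². Wetted perimeter P = b + 2y = 4.23 + 2×6.46 = 17.15 m.
Hydraulic radius R = A/P = 27.33/17.15 = 1.593 m.
Rearranging Manning's equation: n = (1/Q) A R^(2/3) S^(1/2) = (1/23) × 27.33 × 1.593^(2/3) × √0.00039 = 0.032.

n = 0.032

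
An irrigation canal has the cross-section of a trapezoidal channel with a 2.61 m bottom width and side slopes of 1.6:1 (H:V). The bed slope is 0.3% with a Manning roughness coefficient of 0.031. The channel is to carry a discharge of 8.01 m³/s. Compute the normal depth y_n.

Manning's equation rearranged: A R^(2/3) = nQ / (1·√S) = 0.031 × 8.01 / (√0.003) = 4.533.
Try y = 0.893 m: A R^(2/3) = 2.575 — short.
Try y = 1.45 m: A R^(2/3) = 6.587 — over.
Try y = 1.2 m: A R^(2/3) = 4.533 — ≈ 4.533.

y_n = 1.2 m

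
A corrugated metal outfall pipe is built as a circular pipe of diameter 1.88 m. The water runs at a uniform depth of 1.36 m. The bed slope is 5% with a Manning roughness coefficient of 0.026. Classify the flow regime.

For a circular section of diameter D = 1.88 m at depth y = 1.36 m, the central angle is θ = 2 arccos(1 − 2y/D) = 4.068 rad. Then A = (D²/8)(θ − sin θ) = 2.15 m² and P = Dθ/2 = 3.824 m.
Hydraulic radius R = A/P = 2.15/3.824 = 0.5624 m.
V = (1/n) R^(2/3) √S = (1/0.026) × 0.5624^(2/3) × √0.05 = 5.859 m/s. Hydraulic depth D_h = A/T = 2.15/1.682 = 1.279 m.
Froude number Fr = V/√(g·D_h) = 5.859/√(9.81×1.279) = 1.65, which is greater than 1, so the flow is supercritical.

supercritical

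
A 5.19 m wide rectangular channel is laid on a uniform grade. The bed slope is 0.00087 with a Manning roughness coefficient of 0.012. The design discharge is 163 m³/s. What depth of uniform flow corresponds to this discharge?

Manning's equation rearranged: A R^(2/3) = nQ / (1·√S) = 0.012 × 163 / (√0.00087) = 66.31.
Try y = 10 m: A R^(2/3) = 84.03 — over.
Try y = 6.08 m: A R^(2/3) = 47.02 — short.
Try y = 8.14 m: A R^(2/3) = 66.34 — matches.

y_n = 8.14 m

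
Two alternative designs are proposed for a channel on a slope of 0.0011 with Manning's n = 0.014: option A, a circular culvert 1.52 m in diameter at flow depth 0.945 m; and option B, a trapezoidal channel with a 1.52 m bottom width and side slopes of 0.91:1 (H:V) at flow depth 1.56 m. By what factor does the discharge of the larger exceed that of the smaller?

5.85

Channel A: For a circular section of diameter D = 1.52 m at depth y = 0.945 m, the central angle is θ = 2 arccos(1 − 2y/D) = 3.633 rad. Then A = (D²/8)(θ − sin θ) = 1.186 m² and P = Dθ/2 = 2.761 m. Hydraulic radius R = A/P = 1.186/2.761 = 0.4294 m. Q_A = (1/0.014)·1.186·0.4294^(2/3)·√0.0011 = 1.599 m³/s.
Channel B: With bottom width b = 1.52 m and side slope z = 0.91: A = (b + zy)y = (1.52 + 0.91×1.56)×1.56 = 4.586 m²; P = b + 2y√(1+z²) = 1.52 + 2×1.56×1.352 = 5.738 m. Hydraulic radius R = A/P = 4.586/5.738 = 0.7991 m. Q_B = (1/0.014)·4.586·0.7991^(2/3)·√0.0011 = 9.355 m³/s.
The larger discharge is 9.355 m³/s and the smaller is 1.599 m³/s; the ratio is 5.85.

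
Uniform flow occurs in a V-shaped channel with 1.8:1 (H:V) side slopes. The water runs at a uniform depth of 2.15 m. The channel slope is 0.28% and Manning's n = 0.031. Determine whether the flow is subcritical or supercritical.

subcritical

For a triangular section with side slope z = 1.8: A = zy² = 1.8×2.15² = 8.32 m²; P = 2y√(1+z²) = 2×2.15×2.059 = 8.854 m.
Hydraulic radius R = A/P = 8.32/8.854 = 0.9397 m.
V = (1/n) R^(2/3) √S = (1/0.031) × 0.9397^(2/3) × √0.0028 = 1.638 m/s. Hydraulic depth D_h = A/T = 8.32/7.74 = 1.075 m.
Froude number Fr = V/√(g·D_h) = 1.638/√(9.81×1.075) = 0.504, which is less than 1, so the flow is subcritical.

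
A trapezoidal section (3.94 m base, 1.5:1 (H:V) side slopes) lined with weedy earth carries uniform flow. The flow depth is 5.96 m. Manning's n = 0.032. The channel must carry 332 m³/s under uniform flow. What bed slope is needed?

S = 0.00439

With bottom width b = 3.94 m and side slope z = 1.5: A = (b + zy)y = (3.94 + 1.5×5.96)×5.96 = 76.76 m²; P = b + 2y√(1+z²) = 3.94 + 2×5.96×1.803 = 25.43 m.
Hydraulic radius R = A/P = 76.76/25.43 = 3.019 m.
From Manning's equation, S = [nQ / (1 A R^(2/3))]² = [0.032 × 332 / (1 × 76.76 × 3.019^(2/3))]² = 0.00439.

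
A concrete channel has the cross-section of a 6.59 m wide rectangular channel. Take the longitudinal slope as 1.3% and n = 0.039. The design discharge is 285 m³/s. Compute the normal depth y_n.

Manning's equation rearranged: A R^(2/3) = nQ / (1·√S) = 0.039 × 285 / (√0.013) = 97.48.
Trying y = 6.97 m: A R^(2/3) = 78.57 — too small.
Trying y = 8.34 m: A R^(2/3) = 97.47 — matches.

y_n = 8.34 m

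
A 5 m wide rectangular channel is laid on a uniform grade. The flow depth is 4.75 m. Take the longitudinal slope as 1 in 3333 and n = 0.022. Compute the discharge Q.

Q = 26 m³/s

Flow area A = b·y = 5 × 4.75 = 23.75 m². Wetted perimeter P = b + 2y = 5 + 2×4.75 = 14.5 m.
Hydraulic radius R = A/P = 23.75/14.5 = 1.638 m.
Manning's equation: Q = (1/n) A R^(2/3) S^(1/2) = (1/0.022) × 23.75 × 1.638^(2/3) × 0.0003^(1/2) = 26 m³/s.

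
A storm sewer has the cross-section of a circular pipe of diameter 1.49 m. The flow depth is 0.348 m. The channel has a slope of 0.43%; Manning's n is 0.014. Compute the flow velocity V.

For a circular section of diameter D = 1.49 m at depth y = 0.348 m, the central angle is θ = 2 arccos(1 − 2y/D) = 2.018 rad. Then A = (D²/8)(θ − sin θ) = 0.3096 m² and P = Dθ/2 = 1.503 m.
Hydraulic radius R = A/P = 0.3096/1.503 = 0.206 m.
From Manning's equation, V = (1/n) R^(2/3) S^(1/2) = (1/0.014) × 0.206^(2/3) × 0.0043^(1/2) = 1.63 m/s.

V = 1.63 m/s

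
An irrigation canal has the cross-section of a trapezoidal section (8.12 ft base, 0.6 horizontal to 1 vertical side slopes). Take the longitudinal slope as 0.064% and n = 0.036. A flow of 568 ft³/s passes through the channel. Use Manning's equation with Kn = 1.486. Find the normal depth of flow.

y_n = 12 ft

Manning's equation rearranged: A R^(2/3) = nQ / (1.486·√S) = 0.036 × 568 / (1.486 × √0.00064) = 543.9.
Trying y = 10.2 ft: A R^(2/3) = 398.9 — short.
Trying y = 14.7 ft: A R^(2/3) = 810.5 — over.
Trying y = 12 ft: A R^(2/3) = 544.1 — close enough.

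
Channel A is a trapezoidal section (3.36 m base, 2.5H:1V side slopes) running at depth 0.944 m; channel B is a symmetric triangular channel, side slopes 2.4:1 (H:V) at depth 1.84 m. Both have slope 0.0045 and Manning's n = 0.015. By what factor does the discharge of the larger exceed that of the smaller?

Channel A: With bottom width b = 3.36 m and side slope z = 2.5: A = (b + zy)y = (3.36 + 2.5×0.944)×0.944 = 5.4 m²; P = b + 2y√(1+z²) = 3.36 + 2×0.944×2.693 = 8.444 m. Hydraulic radius R = A/P = 5.4/8.444 = 0.6395 m. Q_A = (1/0.015)·5.4·0.6395^(2/3)·√0.0045 = 17.92 m³/s.
Channel B: For a triangular section with side slope z = 2.4: A = zy² = 2.4×1.84² = 8.125 m²; P = 2y√(1+z²) = 2×1.84×2.6 = 9.568 m. Hydraulic radius R = A/P = 8.125/9.568 = 0.8492 m. Q_B = (1/0.015)·8.125·0.8492^(2/3)·√0.0045 = 32.59 m³/s.
The larger discharge is 32.59 m³/s and the smaller is 17.92 m³/s; the ratio is 1.82.

1.82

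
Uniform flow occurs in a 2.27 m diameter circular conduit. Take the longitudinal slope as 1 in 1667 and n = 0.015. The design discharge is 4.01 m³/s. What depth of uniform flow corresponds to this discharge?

Manning's equation rearranged: A R^(2/3) = nQ / (1·√S) = 0.015 × 4.01 / (√0.0005999) = 2.456.
Trying y = 1.36 m: A R^(2/3) = 1.86 — short.
Trying y = 1.88 m: A R^(2/3) = 2.799 — over.
Trying y = 1.66 m: A R^(2/3) = 2.455 — matches.

y_n = 1.66 m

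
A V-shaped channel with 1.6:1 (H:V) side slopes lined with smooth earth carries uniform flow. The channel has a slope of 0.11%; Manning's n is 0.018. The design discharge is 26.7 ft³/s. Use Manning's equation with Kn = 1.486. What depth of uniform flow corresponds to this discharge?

y_n = 2.44 ft

Manning's equation rearranged: A R^(2/3) = nQ / (1.486·√S) = 0.018 × 26.7 / (1.486 × √0.0011) = 9.751.
Try y = 1.86 ft: A R^(2/3) = 4.725 — short.
Try y = 3.09 ft: A R^(2/3) = 18.29 — over.
Try y = 2.44 ft: A R^(2/3) = 9.744 — close enough.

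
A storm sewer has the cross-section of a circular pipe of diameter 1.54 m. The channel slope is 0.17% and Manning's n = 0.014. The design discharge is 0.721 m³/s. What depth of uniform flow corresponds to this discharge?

y_n = 0.523 m

Manning's equation rearranged: A R^(2/3) = nQ / (1·√S) = 0.014 × 0.721 / (√0.0017) = 0.2448.
At y = 0.465 m: A R^(2/3) = 0.1955 — too small.
At y = 0.64 m: A R^(2/3) = 0.3561 — too large.
At y = 0.523 m: A R^(2/3) = 0.2448 — close enough.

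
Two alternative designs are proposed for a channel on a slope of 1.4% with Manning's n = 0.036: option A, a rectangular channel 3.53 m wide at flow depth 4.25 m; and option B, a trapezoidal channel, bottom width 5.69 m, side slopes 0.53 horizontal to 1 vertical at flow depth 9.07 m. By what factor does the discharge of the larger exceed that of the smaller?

12.9

Channel A: Flow area A = b·y = 3.53 × 4.25 = 15 m². Wetted perimeter P = b + 2y = 3.53 + 2×4.25 = 12.03 m. Hydraulic radius R = A/P = 15/12.03 = 1.247 m. Q_A = (1/0.036)·15·1.247^(2/3)·√0.014 = 57.13 m³/s.
Channel B: With bottom width b = 5.69 m and side slope z = 0.53: A = (b + zy)y = (5.69 + 0.53×9.07)×9.07 = 95.21 m²; P = b + 2y√(1+z²) = 5.69 + 2×9.07×1.132 = 26.22 m. Hydraulic radius R = A/P = 95.21/26.22 = 3.631 m. Q_B = (1/0.036)·95.21·3.631^(2/3)·√0.014 = 739.3 m³/s.
The larger discharge is 739.3 m³/s and the smaller is 57.13 m³/s; the ratio is 12.9.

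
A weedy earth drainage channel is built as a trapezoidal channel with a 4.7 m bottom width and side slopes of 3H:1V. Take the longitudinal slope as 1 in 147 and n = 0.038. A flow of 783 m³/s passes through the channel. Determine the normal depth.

Manning's equation rearranged: A R^(2/3) = nQ / (1·√S) = 0.038 × 783 / (√0.006803) = 360.7.
Trying y = 7.2 m: A R^(2/3) = 458.6 — too large.
Trying y = 6.52 m: A R^(2/3) = 360.7 — close enough.

y_n = 6.52 m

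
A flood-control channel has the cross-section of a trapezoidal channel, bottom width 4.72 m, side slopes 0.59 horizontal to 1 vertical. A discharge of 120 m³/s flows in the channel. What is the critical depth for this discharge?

At critical depth, Q² T / (g A³) = 1, i.e. A³/T = Q²/g = 120²/9.81 = 1468.
Trying y = 4.24 m: A³/T = 2952 — high.
Trying y = 2.38 m: A³/T = 411.3 — low.
Trying y = 3.47 m: A³/T = 1469 — matches.

y_c = 3.47 m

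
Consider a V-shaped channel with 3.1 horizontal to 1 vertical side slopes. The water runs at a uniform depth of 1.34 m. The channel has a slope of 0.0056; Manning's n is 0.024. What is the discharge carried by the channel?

For a triangular section with side slope z = 3.1: A = zy² = 3.1×1.34² = 5.566 m²; P = 2y√(1+z²) = 2×1.34×3.257 = 8.73 m.
Hydraulic radius R = A/P = 5.566/8.73 = 0.6376 m.
Manning's equation: Q = (1/n) A R^(2/3) S^(1/2) = (1/0.024) × 5.566 × 0.6376^(2/3) × 0.0056^(1/2) = 12.9 m³/s.

Q = 12.9 m³/s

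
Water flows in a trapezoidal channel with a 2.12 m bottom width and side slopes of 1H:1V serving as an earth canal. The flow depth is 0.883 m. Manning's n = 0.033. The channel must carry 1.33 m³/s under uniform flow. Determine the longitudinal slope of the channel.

S = 0.000574

With bottom width b = 2.12 m and side slope z = 1: A = (b + zy)y = (2.12 + 1×0.883)×0.883 = 2.652 m²; P = b + 2y√(1+z²) = 2.12 + 2×0.883×1.414 = 4.618 m.
Hydraulic radius R = A/P = 2.652/4.618 = 0.5743 m.
From Manning's equation, S = [nQ / (1 A R^(2/3))]² = [0.033 × 1.33 / (1 × 2.652 × 0.5743^(2/3))]² = 0.000574.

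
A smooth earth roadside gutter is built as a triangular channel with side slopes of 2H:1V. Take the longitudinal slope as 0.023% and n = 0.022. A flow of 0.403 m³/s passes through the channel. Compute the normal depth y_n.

Manning's equation rearranged: A R^(2/3) = nQ / (1·√S) = 0.022 × 0.403 / (√0.00023) = 0.5846.
Try y = 0.544 m: A R^(2/3) = 0.2307 — short.
Try y = 0.919 m: A R^(2/3) = 0.9337 — over.
Try y = 0.771 m: A R^(2/3) = 0.5846 — close enough.

y_n = 0.771 m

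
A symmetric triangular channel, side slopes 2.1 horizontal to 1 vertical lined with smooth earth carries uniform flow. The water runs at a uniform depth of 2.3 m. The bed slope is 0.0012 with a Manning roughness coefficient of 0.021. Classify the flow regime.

For a triangular section with side slope z = 2.1: A = zy² = 2.1×2.3² = 11.11 m²; P = 2y√(1+z²) = 2×2.3×2.326 = 10.7 m.
Hydraulic radius R = A/P = 11.11/10.7 = 1.038 m.
V = (1/n) R^(2/3) √S = (1/0.021) × 1.038^(2/3) × √0.0012 = 1.691 m/s. Hydraulic depth D_h = A/T = 11.11/9.66 = 1.15 m.
Froude number Fr = V/√(g·D_h) = 1.691/√(9.81×1.15) = 0.504, which is less than 1, so the flow is subcritical.

subcritical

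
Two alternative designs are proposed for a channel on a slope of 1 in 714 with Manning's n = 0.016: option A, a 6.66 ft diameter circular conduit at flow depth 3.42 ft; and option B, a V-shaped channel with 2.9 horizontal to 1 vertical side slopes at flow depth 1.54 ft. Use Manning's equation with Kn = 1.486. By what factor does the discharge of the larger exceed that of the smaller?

4.6

Channel A: For a circular section of diameter D = 6.66 ft at depth y = 3.42 ft, the central angle is θ = 2 arccos(1 − 2y/D) = 3.196 rad. Then A = (D²/8)(θ − sin θ) = 18.02 ft² and P = Dθ/2 = 10.64 ft. Hydraulic radius R = A/P = 18.02/10.64 = 1.693 ft. Q_A = (1.486/0.016)·18.02·1.693^(2/3)·√0.001401 = 88.96 ft³/s.
Channel B: For a triangular section with side slope z = 2.9: A = zy² = 2.9×1.54² = 6.878 ft²; P = 2y√(1+z²) = 2×1.54×3.068 = 9.448 ft. Hydraulic radius R = A/P = 6.878/9.448 = 0.7279 ft. Q_B = (1.486/0.016)·6.878·0.7279^(2/3)·√0.001401 = 19.34 ft³/s.
The larger discharge is 88.96 ft³/s and the smaller is 19.34 ft³/s; the ratio is 4.6.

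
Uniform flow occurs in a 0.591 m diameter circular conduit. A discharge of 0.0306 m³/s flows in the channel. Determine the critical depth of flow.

y_c = 0.11 m

At critical depth, Q² T / (g A³) = 1, i.e. A³/T = Q²/g = 0.0306²/9.81 = 0.00009545.
Try y = 0.0805 m: A³/T = 0.00002783 — low.
Try y = 0.134 m: A³/T = 0.0002059 — high.
Try y = 0.11 m: A³/T = 0.00009507 — ≈ 0.00009545.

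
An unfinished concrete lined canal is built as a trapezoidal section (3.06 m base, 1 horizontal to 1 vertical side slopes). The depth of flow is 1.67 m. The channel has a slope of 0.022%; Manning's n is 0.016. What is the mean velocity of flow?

With bottom width b = 3.06 m and side slope z = 1: A = (b + zy)y = (3.06 + 1×1.67)×1.67 = 7.899 m²; P = b + 2y√(1+z²) = 3.06 + 2×1.67×1.414 = 7.783 m.
Hydraulic radius R = A/P = 7.899/7.783 = 1.015 m.
From Manning's equation, V = (1/n) R^(2/3) S^(1/2) = (1/0.016) × 1.015^(2/3) × 0.00022^(1/2) = 0.936 m/s.

V = 0.936 m/s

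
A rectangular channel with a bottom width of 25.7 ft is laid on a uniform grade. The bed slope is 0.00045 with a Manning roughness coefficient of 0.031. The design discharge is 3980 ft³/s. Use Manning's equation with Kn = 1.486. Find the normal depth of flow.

Manning's equation rearranged: A R^(2/3) = nQ / (1.486·√S) = 0.031 × 3980 / (1.486 × √0.00045) = 3914.
Trying y = 27.9 ft: A R^(2/3) = 3056 — short.
Trying y = 34.3 ft: A R^(2/3) = 3912 — ≈ 3914.

y_n = 34.3 ft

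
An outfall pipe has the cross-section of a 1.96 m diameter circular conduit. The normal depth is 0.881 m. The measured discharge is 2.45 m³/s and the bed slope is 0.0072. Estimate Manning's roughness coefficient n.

n = 0.027

For a circular section of diameter D = 1.96 m at depth y = 0.881 m, the central angle is θ = 2 arccos(1 − 2y/D) = 2.939 rad. Then A = (D²/8)(θ − sin θ) = 1.315 m² and P = Dθ/2 = 2.88 m.
Hydraulic radius R = A/P = 1.315/2.88 = 0.4565 m.
Rearranging Manning's equation: n = (1/Q) A R^(2/3) S^(1/2) = (1/2.45) × 1.315 × 0.4565^(2/3) × √0.0072 = 0.027.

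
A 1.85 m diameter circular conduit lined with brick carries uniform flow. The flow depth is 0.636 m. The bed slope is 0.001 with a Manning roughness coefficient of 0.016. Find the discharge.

For a circular section of diameter D = 1.85 m at depth y = 0.636 m, the central angle is θ = 2 arccos(1 − 2y/D) = 2.506 rad. Then A = (D²/8)(θ − sin θ) = 0.8182 m² and P = Dθ/2 = 2.318 m.
Hydraulic radius R = A/P = 0.8182/2.318 = 0.353 m.
Manning's equation: Q = (1/n) A R^(2/3) S^(1/2) = (1/0.016) × 0.8182 × 0.353^(2/3) × 0.001^(1/2) = 0.808 m³/s.

Q = 0.808 m³/s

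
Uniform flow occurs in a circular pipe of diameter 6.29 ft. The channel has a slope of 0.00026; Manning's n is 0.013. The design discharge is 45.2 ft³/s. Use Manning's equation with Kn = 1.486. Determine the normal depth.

Manning's equation rearranged: A R^(2/3) = nQ / (1.486·√S) = 0.013 × 45.2 / (1.486 × √0.00026) = 24.52.
Trying y = 2.86 ft: A R^(2/3) = 17.83 — short.
Trying y = 3.45 ft: A R^(2/3) = 24.5 — matches.

y_n = 3.45 ft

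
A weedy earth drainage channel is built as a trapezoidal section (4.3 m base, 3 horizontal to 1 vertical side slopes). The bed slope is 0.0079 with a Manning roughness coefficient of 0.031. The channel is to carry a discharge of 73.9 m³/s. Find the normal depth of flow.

y_n = 2.09 m

Manning's equation rearranged: A R^(2/3) = nQ / (1·√S) = 0.031 × 73.9 / (√0.0079) = 25.77.
At y = 1.43 m: A R^(2/3) = 11.62 — too small.
At y = 2.4 m: A R^(2/3) = 34.82 — too large.
At y = 2.09 m: A R^(2/3) = 25.79 — ≈ 25.77.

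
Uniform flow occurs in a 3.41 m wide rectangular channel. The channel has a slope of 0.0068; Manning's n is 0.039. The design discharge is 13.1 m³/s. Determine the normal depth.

Manning's equation rearranged: A R^(2/3) = nQ / (1·√S) = 0.039 × 13.1 / (√0.0068) = 6.196.
At y = 1.47 m: A R^(2/3) = 4.282 — low.
At y = 2.21 m: A R^(2/3) = 7.346 — high.
At y = 1.94 m: A R^(2/3) = 6.201 — close enough.

y_n = 1.94 m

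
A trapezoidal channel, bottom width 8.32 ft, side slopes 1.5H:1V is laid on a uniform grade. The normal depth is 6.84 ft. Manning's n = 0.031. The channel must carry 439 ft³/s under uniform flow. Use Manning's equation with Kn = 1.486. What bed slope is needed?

S = 0.00086

With bottom width b = 8.32 ft and side slope z = 1.5: A = (b + zy)y = (8.32 + 1.5×6.84)×6.84 = 127.1 ft²; P = b + 2y√(1+z²) = 8.32 + 2×6.84×1.803 = 32.98 ft.
Hydraulic radius R = A/P = 127.1/32.98 = 3.853 ft.
From Manning's equation, S = [nQ / (1.486 A R^(2/3))]² = [0.031 × 439 / (1.486 × 127.1 × 3.853^(2/3))]² = 0.00086.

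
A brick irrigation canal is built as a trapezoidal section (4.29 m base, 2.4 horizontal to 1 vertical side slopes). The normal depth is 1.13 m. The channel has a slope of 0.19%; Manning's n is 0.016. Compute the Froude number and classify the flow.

With bottom width b = 4.29 m and side slope z = 2.4: A = (b + zy)y = (4.29 + 2.4×1.13)×1.13 = 7.912 m²; P = b + 2y√(1+z²) = 4.29 + 2×1.13×2.6 = 10.17 m.
Hydraulic radius R = A/P = 7.912/10.17 = 0.7783 m.
V = (1/n) R^(2/3) √S = (1/0.016) × 0.7783^(2/3) × √0.0019 = 2.305 m/s. Hydraulic depth D_h = A/T = 7.912/9.714 = 0.8145 m.
Froude number Fr = V/√(g·D_h) = 2.305/√(9.81×0.8145) = 0.815, which is less than 1, so the flow is subcritical.

subcritical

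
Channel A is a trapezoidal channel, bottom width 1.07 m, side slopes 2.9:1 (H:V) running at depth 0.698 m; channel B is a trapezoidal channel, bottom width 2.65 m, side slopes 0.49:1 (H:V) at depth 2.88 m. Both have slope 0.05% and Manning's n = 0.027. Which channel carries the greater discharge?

Channel A: With bottom width b = 1.07 m and side slope z = 2.9: A = (b + zy)y = (1.07 + 2.9×0.698)×0.698 = 2.16 m²; P = b + 2y√(1+z²) = 1.07 + 2×0.698×3.068 = 5.352 m. Hydraulic radius R = A/P = 2.16/5.352 = 0.4035 m. Q_A = (1/0.027)·2.16·0.4035^(2/3)·√0.0005 = 0.9767 m³/s.
Channel B: With bottom width b = 2.65 m and side slope z = 0.49: A = (b + zy)y = (2.65 + 0.49×2.88)×2.88 = 11.7 m²; P = b + 2y√(1+z²) = 2.65 + 2×2.88×1.114 = 9.064 m. Hydraulic radius R = A/P = 11.7/9.064 = 1.29 m. Q_B = (1/0.027)·11.7·1.29^(2/3)·√0.0005 = 11.48 m³/s.
Q_A = 0.9767 m³/s vs Q_B = 11.48 m³/s, so channel B carries more.

channel B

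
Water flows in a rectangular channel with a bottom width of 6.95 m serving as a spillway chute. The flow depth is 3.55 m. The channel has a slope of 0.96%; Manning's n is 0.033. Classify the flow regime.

Flow area A = b·y = 6.95 × 3.55 = 24.67 m². Wetted perimeter P = b + 2y = 6.95 + 2×3.55 = 14.05 m.
Hydraulic radius R = A/P = 24.67/14.05 = 1.756 m.
V = (1/n) R^(2/3) √S = (1/0.033) × 1.756^(2/3) × √0.0096 = 4.322 m/s. Hydraulic depth D_h = A/T = 24.67/6.95 = 3.55 m.
Froude number Fr = V/√(g·D_h) = 4.322/√(9.81×3.55) = 0.732, which is less than 1, so the flow is subcritical.

subcritical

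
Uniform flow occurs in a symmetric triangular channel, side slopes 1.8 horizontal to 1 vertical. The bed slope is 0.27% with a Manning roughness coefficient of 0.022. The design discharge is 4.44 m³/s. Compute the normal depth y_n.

Manning's equation rearranged: A R^(2/3) = nQ / (1·√S) = 0.022 × 4.44 / (√0.0027) = 1.88.
At y = 0.866 m: A R^(2/3) = 0.7064 — short.
At y = 1.43 m: A R^(2/3) = 2.691 — over.
At y = 1.25 m: A R^(2/3) = 1.88 — ≈ 1.88.

y_n = 1.25 m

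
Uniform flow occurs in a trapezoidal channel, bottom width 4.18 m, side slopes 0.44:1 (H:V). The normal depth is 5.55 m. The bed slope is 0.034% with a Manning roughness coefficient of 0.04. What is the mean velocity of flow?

With bottom width b = 4.18 m and side slope z = 0.44: A = (b + zy)y = (4.18 + 0.44×5.55)×5.55 = 36.75 m²; P = b + 2y√(1+z²) = 4.18 + 2×5.55×1.093 = 16.31 m.
Hydraulic radius R = A/P = 36.75/16.31 = 2.254 m.
From Manning's equation, V = (1/n) R^(2/3) S^(1/2) = (1/0.04) × 2.254^(2/3) × 0.00034^(1/2) = 0.792 m/s.

V = 0.792 m/s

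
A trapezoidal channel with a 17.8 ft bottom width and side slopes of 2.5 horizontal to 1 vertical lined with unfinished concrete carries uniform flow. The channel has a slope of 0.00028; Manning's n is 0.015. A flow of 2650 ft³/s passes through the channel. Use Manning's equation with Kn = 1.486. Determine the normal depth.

Manning's equation rearranged: A R^(2/3) = nQ / (1.486·√S) = 0.015 × 2650 / (1.486 × √0.00028) = 1599.
Trying y = 8.81 ft: A R^(2/3) = 1077 — too small.
Trying y = 10.6 ft: A R^(2/3) = 1597 — close enough.

y_n = 10.6 ft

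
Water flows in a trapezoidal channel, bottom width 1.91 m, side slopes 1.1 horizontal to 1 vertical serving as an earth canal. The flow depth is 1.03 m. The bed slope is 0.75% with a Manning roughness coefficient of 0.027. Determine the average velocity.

V = 2.36 m/s

With bottom width b = 1.91 m and side slope z = 1.1: A = (b + zy)y = (1.91 + 1.1×1.03)×1.03 = 3.134 m²; P = b + 2y√(1+z²) = 1.91 + 2×1.03×1.487 = 4.972 m.
Hydraulic radius R = A/P = 3.134/4.972 = 0.6303 m.
From Manning's equation, V = (1/n) R^(2/3) S^(1/2) = (1/0.027) × 0.6303^(2/3) × 0.0075^(1/2) = 2.36 m/s.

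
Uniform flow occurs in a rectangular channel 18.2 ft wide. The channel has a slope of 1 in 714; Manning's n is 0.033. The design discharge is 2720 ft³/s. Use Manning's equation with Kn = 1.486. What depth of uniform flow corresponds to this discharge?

Manning's equation rearranged: A R^(2/3) = nQ / (1.486·√S) = 0.033 × 2720 / (1.486 × √0.001401) = 1614.
Trying y = 17.3 ft: A R^(2/3) = 1035 — short.
Trying y = 27 ft: A R^(2/3) = 1765 — over.
Trying y = 25 ft: A R^(2/3) = 1612 — matches.

y_n = 25 ft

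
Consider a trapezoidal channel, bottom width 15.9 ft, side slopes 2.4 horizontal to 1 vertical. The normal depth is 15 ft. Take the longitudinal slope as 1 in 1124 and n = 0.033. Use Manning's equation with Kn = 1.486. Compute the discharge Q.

With bottom width b = 15.9 ft and side slope z = 2.4: A = (b + zy)y = (15.9 + 2.4×15)×15 = 778.5 ft²; P = b + 2y√(1+z²) = 15.9 + 2×15×2.6 = 93.9 ft.
Hydraulic radius R = A/P = 778.5/93.9 = 8.291 ft.
Manning's equation: Q = (1.486/n) A R^(2/3) S^(1/2) = (1.486/0.033) × 778.5 × 8.291^(2/3) × 0.0008897^(1/2) = 4280 ft³/s.

Q = 4280 ft³/s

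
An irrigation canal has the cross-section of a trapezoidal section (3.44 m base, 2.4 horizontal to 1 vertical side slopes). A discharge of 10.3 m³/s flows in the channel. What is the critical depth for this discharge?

y_c = 0.8 m

At critical depth, Q² T / (g A³) = 1, i.e. A³/T = Q²/g = 10.3²/9.81 = 10.81.
Try y = 1.02 m: A³/T = 25.99 — high.
Try y = 0.565 m: A³/T = 3.234 — low.
Try y = 0.8 m: A³/T = 10.83 — matches.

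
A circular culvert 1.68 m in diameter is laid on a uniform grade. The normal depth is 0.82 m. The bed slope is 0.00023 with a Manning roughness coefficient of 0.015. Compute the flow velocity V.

V = 0.561 m/s

For a circular section of diameter D = 1.68 m at depth y = 0.82 m, the central angle is θ = 2 arccos(1 − 2y/D) = 3.094 rad. Then A = (D²/8)(θ − sin θ) = 1.075 m² and P = Dθ/2 = 2.599 m.
Hydraulic radius R = A/P = 1.075/2.599 = 0.4135 m.
From Manning's equation, V = (1/n) R^(2/3) S^(1/2) = (1/0.015) × 0.4135^(2/3) × 0.00023^(1/2) = 0.561 m/s.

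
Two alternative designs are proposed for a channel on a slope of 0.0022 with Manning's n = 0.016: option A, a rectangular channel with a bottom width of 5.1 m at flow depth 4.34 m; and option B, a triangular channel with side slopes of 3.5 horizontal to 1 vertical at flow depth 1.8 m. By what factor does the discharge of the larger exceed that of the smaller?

2.95

Channel A: Flow area A = b·y = 5.1 × 4.34 = 22.13 m². Wetted perimeter P = b + 2y = 5.1 + 2×4.34 = 13.78 m. Hydraulic radius R = A/P = 22.13/13.78 = 1.606 m. Q_A = (1/0.016)·22.13·1.606^(2/3)·√0.0022 = 88.99 m³/s.
Channel B: For a triangular section with side slope z = 3.5: A = zy² = 3.5×1.8² = 11.34 m²; P = 2y√(1+z²) = 2×1.8×3.64 = 13.1 m. Hydraulic radius R = A/P = 11.34/13.1 = 0.8654 m. Q_B = (1/0.016)·11.34·0.8654^(2/3)·√0.0022 = 30.19 m³/s.
The larger discharge is 88.99 m³/s and the smaller is 30.19 m³/s; the ratio is 2.95.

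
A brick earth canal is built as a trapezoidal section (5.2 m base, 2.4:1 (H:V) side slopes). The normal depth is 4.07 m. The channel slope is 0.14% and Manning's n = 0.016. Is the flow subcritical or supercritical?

subcritical

With bottom width b = 5.2 m and side slope z = 2.4: A = (b + zy)y = (5.2 + 2.4×4.07)×4.07 = 60.92 m²; P = b + 2y√(1+z²) = 5.2 + 2×4.07×2.6 = 26.36 m.
Hydraulic radius R = A/P = 60.92/26.36 = 2.311 m.
V = (1/n) R^(2/3) √S = (1/0.016) × 2.311^(2/3) × √0.0014 = 4.087 m/s. Hydraulic depth D_h = A/T = 60.92/24.74 = 2.463 m.
Froude number Fr = V/√(g·D_h) = 4.087/√(9.81×2.463) = 0.832, which is less than 1, so the flow is subcritical.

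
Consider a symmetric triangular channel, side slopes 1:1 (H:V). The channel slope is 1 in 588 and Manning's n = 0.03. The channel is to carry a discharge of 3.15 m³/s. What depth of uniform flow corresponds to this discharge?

y_n = 1.77 m

Manning's equation rearranged: A R^(2/3) = nQ / (1·√S) = 0.03 × 3.15 / (√0.001701) = 2.292.
Trying y = 2.01 m: A R^(2/3) = 3.217 — over.
Trying y = 1.77 m: A R^(2/3) = 2.292 — matches.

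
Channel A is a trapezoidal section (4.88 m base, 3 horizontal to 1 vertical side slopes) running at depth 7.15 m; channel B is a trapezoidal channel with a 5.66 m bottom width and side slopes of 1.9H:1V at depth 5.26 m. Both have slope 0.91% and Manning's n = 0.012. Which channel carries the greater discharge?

channel A

Channel A: With bottom width b = 4.88 m and side slope z = 3: A = (b + zy)y = (4.88 + 3×7.15)×7.15 = 188.3 m²; P = b + 2y√(1+z²) = 4.88 + 2×7.15×3.162 = 50.1 m. Hydraulic radius R = A/P = 188.3/50.1 = 3.758 m. Q_A = (1/0.012)·188.3·3.758^(2/3)·√0.0091 = 3617 m³/s.
Channel B: With bottom width b = 5.66 m and side slope z = 1.9: A = (b + zy)y = (5.66 + 1.9×5.26)×5.26 = 82.34 m²; P = b + 2y√(1+z²) = 5.66 + 2×5.26×2.147 = 28.25 m. Hydraulic radius R = A/P = 82.34/28.25 = 2.915 m. Q_B = (1/0.012)·82.34·2.915^(2/3)·√0.0091 = 1336 m³/s.
Q_A = 3617 m³/s vs Q_B = 1336 m³/s, so channel A carries more.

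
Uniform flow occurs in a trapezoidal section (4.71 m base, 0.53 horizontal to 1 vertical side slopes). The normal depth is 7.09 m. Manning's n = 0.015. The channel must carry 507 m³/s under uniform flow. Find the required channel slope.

S = 0.00389

With bottom width b = 4.71 m and side slope z = 0.53: A = (b + zy)y = (4.71 + 0.53×7.09)×7.09 = 60.04 m²; P = b + 2y√(1+z²) = 4.71 + 2×7.09×1.132 = 20.76 m.
Hydraulic radius R = A/P = 60.04/20.76 = 2.892 m.
From Manning's equation, S = [nQ / (1 A R^(2/3))]² = [0.015 × 507 / (1 × 60.04 × 2.892^(2/3))]² = 0.00389.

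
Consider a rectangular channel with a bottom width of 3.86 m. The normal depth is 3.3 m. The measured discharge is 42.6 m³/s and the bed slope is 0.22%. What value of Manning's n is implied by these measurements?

Flow area A = b·y = 3.86 × 3.3 = 12.74 m². Wetted perimeter P = b + 2y = 3.86 + 2×3.3 = 10.46 m.
Hydraulic radius R = A/P = 12.74/10.46 = 1.218 m.
Rearranging Manning's equation: n = (1/Q) A R^(2/3) S^(1/2) = (1/42.6) × 12.74 × 1.218^(2/3) × √0.0022 = 0.016.

n = 0.016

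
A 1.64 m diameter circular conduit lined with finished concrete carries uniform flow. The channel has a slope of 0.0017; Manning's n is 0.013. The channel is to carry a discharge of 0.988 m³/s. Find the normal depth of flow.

Manning's equation rearranged: A R^(2/3) = nQ / (1·√S) = 0.013 × 0.988 / (√0.0017) = 0.3115.
Try y = 0.637 m: A R^(2/3) = 0.3722 — over.
Try y = 0.443 m: A R^(2/3) = 0.1861 — short.
Try y = 0.579 m: A R^(2/3) = 0.3116 — matches.

y_n = 0.579 m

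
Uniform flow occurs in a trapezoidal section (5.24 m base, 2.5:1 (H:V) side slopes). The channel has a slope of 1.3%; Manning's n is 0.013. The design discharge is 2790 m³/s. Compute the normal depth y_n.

Manning's equation rearranged: A R^(2/3) = nQ / (1·√S) = 0.013 × 2790 / (√0.013) = 318.1.
Trying y = 7.85 m: A R^(2/3) = 500.7 — too large.
Trying y = 6.48 m: A R^(2/3) = 317.9 — close enough.

y_n = 6.48 m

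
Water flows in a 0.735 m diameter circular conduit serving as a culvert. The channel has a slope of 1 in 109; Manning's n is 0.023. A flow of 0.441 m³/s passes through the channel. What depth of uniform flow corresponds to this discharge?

y_n = 0.485 m

Manning's equation rearranged: A R^(2/3) = nQ / (1·√S) = 0.023 × 0.441 / (√0.009174) = 0.1059.
Try y = 0.34 m: A R^(2/3) = 0.05996 — short.
Try y = 0.596 m: A R^(2/3) = 0.1358 — over.
Try y = 0.485 m: A R^(2/3) = 0.106 — close enough.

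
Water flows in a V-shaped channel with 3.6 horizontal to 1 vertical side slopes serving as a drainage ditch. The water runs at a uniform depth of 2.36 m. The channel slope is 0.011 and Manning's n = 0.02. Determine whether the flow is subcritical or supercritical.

For a triangular section with side slope z = 3.6: A = zy² = 3.6×2.36² = 20.05 m²; P = 2y√(1+z²) = 2×2.36×3.736 = 17.64 m.
Hydraulic radius R = A/P = 20.05/17.64 = 1.137 m.
V = (1/n) R^(2/3) √S = (1/0.02) × 1.137^(2/3) × √0.011 = 5.713 m/s. Hydraulic depth D_h = A/T = 20.05/16.99 = 1.18 m.
Froude number Fr = V/√(g·D_h) = 5.713/√(9.81×1.18) = 1.68, which is greater than 1, so the flow is supercritical.

supercritical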